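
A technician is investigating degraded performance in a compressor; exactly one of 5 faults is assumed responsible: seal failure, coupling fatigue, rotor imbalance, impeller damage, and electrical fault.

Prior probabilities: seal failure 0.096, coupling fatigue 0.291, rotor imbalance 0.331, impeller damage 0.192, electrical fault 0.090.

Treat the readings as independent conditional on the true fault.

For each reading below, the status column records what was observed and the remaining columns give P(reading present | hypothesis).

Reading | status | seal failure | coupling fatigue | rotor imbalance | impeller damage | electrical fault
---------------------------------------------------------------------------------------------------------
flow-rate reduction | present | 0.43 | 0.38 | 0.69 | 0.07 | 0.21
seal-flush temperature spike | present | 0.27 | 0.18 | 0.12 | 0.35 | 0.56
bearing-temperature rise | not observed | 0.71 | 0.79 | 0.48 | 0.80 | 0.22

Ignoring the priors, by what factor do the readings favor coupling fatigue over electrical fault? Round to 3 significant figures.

0.157

Joint likelihood of the reading pattern under each hypothesis (using 1 − P(present | H) for each absent reading):
  coupling fatigue: 0.38 × 0.18 × (1 − 0.79) = 0.014364
  electrical fault: 0.21 × 0.56 × (1 − 0.22) = 0.091728
Bayes factor = 0.014364 / 0.091728 ≈ 0.157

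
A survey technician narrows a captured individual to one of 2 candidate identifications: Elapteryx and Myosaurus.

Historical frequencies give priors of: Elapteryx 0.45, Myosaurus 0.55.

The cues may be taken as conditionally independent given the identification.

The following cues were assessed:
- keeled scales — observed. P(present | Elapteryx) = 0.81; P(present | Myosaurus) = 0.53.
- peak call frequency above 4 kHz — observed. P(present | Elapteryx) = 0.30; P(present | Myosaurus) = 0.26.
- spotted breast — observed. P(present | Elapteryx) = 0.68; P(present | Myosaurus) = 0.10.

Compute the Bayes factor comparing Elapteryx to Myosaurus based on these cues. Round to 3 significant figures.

Joint likelihood of the cue pattern under each hypothesis:
  Elapteryx: 0.81 × 0.30 × 0.68 = 0.16524
  Myosaurus: 0.53 × 0.26 × 0.10 = 0.01378
Bayes factor = 0.16524 / 0.01378 ≈ 12.0

12.0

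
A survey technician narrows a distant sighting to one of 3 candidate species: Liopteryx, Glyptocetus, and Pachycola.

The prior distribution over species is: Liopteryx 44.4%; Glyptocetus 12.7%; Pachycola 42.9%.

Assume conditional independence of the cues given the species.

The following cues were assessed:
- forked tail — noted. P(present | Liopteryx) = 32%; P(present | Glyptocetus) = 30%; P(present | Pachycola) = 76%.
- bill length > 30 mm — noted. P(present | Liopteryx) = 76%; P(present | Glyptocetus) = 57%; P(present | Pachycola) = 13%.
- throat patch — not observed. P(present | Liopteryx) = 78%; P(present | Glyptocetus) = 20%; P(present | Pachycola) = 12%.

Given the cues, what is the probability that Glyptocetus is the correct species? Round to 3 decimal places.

0.222

For each hypothesis, the unnormalized posterior weight is prior × product of the cue likelihoods (using 1 − P(present | H) for each absent cue):
  Liopteryx: 0.444 × 0.32 × 0.76 × (1 − 0.78) = 0.023756
  Glyptocetus: 0.127 × 0.30 × 0.57 × (1 − 0.20) = 0.017374
  Pachycola: 0.429 × 0.76 × 0.13 × (1 − 0.12) = 0.037299
Normalizing constant Z = 0.023756 + 0.017374 + 0.037299 = 0.078428.
P(Glyptocetus | evidence) = 0.017374 / 0.078428 ≈ 0.222.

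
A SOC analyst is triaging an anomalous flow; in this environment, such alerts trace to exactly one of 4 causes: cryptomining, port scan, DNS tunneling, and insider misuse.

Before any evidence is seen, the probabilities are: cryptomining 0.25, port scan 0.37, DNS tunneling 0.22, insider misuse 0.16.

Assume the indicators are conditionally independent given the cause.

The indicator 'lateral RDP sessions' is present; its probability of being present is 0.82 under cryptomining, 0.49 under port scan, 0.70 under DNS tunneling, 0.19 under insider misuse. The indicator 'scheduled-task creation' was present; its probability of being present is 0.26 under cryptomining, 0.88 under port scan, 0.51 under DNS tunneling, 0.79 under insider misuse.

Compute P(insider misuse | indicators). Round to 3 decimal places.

For each hypothesis, the unnormalized posterior weight is prior × product of the indicator likelihoods:
  cryptomining: 0.25 × 0.82 × 0.26 = 0.0533
  port scan: 0.37 × 0.49 × 0.88 = 0.15954
  DNS tunneling: 0.22 × 0.70 × 0.51 = 0.07854
  insider misuse: 0.16 × 0.19 × 0.79 = 0.024016
Marginal likelihood of the evidence = 0.3154.
P(insider misuse | evidence) = 0.024016 / 0.3154 ≈ 0.076.

0.076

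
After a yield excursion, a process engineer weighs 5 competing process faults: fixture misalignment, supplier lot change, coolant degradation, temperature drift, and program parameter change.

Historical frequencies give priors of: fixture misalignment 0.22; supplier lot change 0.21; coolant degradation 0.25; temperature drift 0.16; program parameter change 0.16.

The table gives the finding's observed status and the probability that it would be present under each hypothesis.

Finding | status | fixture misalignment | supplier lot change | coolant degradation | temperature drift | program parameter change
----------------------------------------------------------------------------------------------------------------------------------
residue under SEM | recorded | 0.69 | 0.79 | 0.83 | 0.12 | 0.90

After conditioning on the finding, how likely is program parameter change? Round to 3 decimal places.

For each hypothesis, the unnormalized posterior weight is prior × likelihood:
  fixture misalignment: 0.22 × 0.69 = 0.1518
  supplier lot change: 0.21 × 0.79 = 0.1659
  coolant degradation: 0.25 × 0.83 = 0.2075
  temperature drift: 0.16 × 0.12 = 0.0192
  program parameter change: 0.16 × 0.90 = 0.144
The unnormalized weights sum to 0.6884.
P(program parameter change | evidence) = 0.144 / 0.6884 ≈ 0.209.

0.209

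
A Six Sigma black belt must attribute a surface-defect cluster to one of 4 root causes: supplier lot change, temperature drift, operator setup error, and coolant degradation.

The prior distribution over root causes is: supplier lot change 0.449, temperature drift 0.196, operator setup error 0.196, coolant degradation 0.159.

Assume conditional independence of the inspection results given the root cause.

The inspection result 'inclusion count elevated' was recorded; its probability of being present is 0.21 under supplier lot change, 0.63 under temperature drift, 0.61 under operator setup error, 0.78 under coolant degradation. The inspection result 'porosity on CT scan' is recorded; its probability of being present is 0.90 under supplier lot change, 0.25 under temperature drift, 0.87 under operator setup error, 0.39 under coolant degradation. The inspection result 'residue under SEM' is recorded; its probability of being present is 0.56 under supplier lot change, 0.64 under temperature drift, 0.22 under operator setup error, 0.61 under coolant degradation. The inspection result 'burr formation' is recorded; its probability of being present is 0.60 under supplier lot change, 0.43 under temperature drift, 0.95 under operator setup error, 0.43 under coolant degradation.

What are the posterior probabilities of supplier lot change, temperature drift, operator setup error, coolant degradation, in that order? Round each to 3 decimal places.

By Bayes' rule with conditional independence, the unnormalized weight for each hypothesis is prior × ∏ likelihoods:
  supplier lot change: 0.449 × 0.21 × 0.90 × 0.56 × 0.60 = 0.028513
  temperature drift: 0.196 × 0.63 × 0.25 × 0.64 × 0.43 = 0.0084954
  operator setup error: 0.196 × 0.61 × 0.87 × 0.22 × 0.95 = 0.02174
  coolant degradation: 0.159 × 0.78 × 0.39 × 0.61 × 0.43 = 0.012687
Normalizing constant Z = 0.028513 + 0.0084954 + 0.02174 + 0.012687 = 0.071435.
P(supplier lot change | evidence) = 0.028513 / 0.071435 ≈ 0.399
P(temperature drift | evidence) = 0.0084954 / 0.071435 ≈ 0.119
P(operator setup error | evidence) = 0.02174 / 0.071435 ≈ 0.304
P(coolant degradation | evidence) = 0.012687 / 0.071435 ≈ 0.178

0.399, 0.119, 0.304, 0.178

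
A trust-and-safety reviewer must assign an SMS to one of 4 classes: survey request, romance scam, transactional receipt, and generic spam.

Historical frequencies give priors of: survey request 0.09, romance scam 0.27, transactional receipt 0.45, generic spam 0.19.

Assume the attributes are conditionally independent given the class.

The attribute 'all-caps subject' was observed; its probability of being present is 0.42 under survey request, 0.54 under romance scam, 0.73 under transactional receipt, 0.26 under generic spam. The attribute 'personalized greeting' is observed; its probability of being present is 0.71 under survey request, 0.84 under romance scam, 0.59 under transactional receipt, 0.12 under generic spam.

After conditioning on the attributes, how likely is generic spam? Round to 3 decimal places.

0.017

For each hypothesis, the unnormalized posterior weight is prior × product of the attribute likelihoods:
  survey request: 0.09 × 0.42 × 0.71 = 0.026838
  romance scam: 0.27 × 0.54 × 0.84 = 0.12247
  transactional receipt: 0.45 × 0.73 × 0.59 = 0.19381
  generic spam: 0.19 × 0.26 × 0.12 = 0.005928
The unnormalized weights sum to 0.34905.
P(generic spam | evidence) = 0.005928 / 0.34905 ≈ 0.017.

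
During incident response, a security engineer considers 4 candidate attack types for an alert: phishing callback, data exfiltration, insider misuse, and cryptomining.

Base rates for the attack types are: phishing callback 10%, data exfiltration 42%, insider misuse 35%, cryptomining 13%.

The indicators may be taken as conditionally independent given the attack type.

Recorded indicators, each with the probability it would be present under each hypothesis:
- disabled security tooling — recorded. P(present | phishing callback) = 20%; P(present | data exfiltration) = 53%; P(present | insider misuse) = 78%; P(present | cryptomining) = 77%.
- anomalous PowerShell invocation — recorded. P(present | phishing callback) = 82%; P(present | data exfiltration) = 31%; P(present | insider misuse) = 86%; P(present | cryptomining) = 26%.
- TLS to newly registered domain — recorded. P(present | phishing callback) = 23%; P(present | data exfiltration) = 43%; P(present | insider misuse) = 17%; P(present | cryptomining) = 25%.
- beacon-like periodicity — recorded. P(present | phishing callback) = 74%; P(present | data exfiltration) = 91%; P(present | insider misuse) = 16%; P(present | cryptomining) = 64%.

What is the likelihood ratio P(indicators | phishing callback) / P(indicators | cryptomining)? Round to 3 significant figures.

Joint likelihood of the indicator pattern under each hypothesis:
  phishing callback: 0.20 × 0.82 × 0.23 × 0.74 = 0.027913
  cryptomining: 0.77 × 0.26 × 0.25 × 0.64 = 0.032032
Bayes factor = 0.027913 / 0.032032 ≈ 0.871

0.871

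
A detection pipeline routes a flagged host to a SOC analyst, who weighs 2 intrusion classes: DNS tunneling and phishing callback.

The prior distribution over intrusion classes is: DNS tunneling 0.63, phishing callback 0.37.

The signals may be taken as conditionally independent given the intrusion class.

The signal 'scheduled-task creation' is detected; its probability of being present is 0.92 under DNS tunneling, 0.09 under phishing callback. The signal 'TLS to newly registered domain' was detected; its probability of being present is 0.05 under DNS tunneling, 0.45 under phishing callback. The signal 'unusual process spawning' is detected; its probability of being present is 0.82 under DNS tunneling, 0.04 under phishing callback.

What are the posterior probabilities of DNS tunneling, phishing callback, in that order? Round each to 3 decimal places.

0.975, 0.025

By Bayes' rule with conditional independence, the unnormalized weight for each hypothesis is prior × ∏ likelihoods:
  DNS tunneling: 0.63 × 0.92 × 0.05 × 0.82 = 0.023764
  phishing callback: 0.37 × 0.09 × 0.45 × 0.04 = 0.0005994
Marginal likelihood of the evidence = 0.024363.
P(DNS tunneling | evidence) = 0.023764 / 0.024363 ≈ 0.975
P(phishing callback | evidence) = 0.0005994 / 0.024363 ≈ 0.025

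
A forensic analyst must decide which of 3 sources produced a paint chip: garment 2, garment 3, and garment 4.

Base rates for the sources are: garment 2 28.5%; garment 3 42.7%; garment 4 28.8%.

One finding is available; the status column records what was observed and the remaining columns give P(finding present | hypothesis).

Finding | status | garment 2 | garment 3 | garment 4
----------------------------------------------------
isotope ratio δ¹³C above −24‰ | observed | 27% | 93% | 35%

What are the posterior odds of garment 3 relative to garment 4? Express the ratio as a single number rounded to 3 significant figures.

Posterior odds equal prior odds times the likelihood ratio; only the two competing hypotheses matter.
  garment 3: 0.427 × 0.93 = 0.39711
  garment 4: 0.288 × 0.35 = 0.1008
Odds(garment 3 : garment 4) = 0.39711 / 0.1008 ≈ 3.94.

3.94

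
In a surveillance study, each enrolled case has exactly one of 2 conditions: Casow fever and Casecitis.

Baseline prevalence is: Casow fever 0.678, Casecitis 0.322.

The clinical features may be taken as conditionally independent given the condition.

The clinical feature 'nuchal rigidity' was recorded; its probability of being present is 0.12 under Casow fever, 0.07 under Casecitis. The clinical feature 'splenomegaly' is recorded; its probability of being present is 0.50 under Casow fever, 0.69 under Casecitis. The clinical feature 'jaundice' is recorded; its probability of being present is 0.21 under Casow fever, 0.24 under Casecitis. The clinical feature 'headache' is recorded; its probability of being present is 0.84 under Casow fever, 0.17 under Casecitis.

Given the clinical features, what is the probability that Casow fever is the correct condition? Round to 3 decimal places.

0.919

For each hypothesis, the unnormalized posterior weight is prior × product of the clinical feature likelihoods:
  Casow fever: 0.678 × 0.12 × 0.50 × 0.21 × 0.84 = 0.007176
  Casecitis: 0.322 × 0.07 × 0.69 × 0.24 × 0.17 = 0.00063455
Normalizing constant Z = 0.007176 + 0.00063455 = 0.0078105.
P(Casow fever | evidence) = 0.007176 / 0.0078105 ≈ 0.919.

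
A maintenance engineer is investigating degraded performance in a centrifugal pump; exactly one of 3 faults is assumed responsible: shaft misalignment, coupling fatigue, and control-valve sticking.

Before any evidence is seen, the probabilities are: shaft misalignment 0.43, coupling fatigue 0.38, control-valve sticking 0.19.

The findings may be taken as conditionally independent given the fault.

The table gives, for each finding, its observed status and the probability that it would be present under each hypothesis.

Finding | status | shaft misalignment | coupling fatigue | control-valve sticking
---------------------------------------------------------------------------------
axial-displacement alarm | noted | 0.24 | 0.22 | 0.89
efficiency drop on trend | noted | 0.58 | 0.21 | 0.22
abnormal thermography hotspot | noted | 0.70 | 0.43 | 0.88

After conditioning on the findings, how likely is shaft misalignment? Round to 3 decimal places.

0.510

Multiply each prior by the joint likelihood of the evidence pattern:
  shaft misalignment: 0.43 × 0.24 × 0.58 × 0.70 = 0.041899
  coupling fatigue: 0.38 × 0.22 × 0.21 × 0.43 = 0.0075491
  control-valve sticking: 0.19 × 0.89 × 0.22 × 0.88 = 0.032738
Normalizing constant Z = 0.041899 + 0.0075491 + 0.032738 = 0.082186.
P(shaft misalignment | evidence) = 0.041899 / 0.082186 ≈ 0.510.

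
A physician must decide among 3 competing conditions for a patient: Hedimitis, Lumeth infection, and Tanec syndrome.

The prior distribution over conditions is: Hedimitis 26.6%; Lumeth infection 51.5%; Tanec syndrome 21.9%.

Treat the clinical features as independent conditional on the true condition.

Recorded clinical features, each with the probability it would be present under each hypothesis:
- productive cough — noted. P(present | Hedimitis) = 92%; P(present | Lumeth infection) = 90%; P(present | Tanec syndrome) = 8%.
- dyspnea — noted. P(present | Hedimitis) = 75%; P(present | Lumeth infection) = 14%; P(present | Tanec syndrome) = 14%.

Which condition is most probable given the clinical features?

Hedimitis

By Bayes' rule with conditional independence, the unnormalized weight for each hypothesis is prior × ∏ likelihoods:
  Hedimitis: 0.266 × 0.92 × 0.75 = 0.18354
  Lumeth infection: 0.515 × 0.90 × 0.14 = 0.06489
  Tanec syndrome: 0.219 × 0.08 × 0.14 = 0.0024528
The unnormalized weights sum to 0.25088.
P(Hedimitis | evidence) ≈ 0.18354 / 0.25088 ≈ 0.732
P(Lumeth infection | evidence) ≈ 0.06489 / 0.25088 ≈ 0.259
P(Tanec syndrome | evidence) ≈ 0.0024528 / 0.25088 ≈ 0.010
The largest is 0.732, so Hedimitis is most probable.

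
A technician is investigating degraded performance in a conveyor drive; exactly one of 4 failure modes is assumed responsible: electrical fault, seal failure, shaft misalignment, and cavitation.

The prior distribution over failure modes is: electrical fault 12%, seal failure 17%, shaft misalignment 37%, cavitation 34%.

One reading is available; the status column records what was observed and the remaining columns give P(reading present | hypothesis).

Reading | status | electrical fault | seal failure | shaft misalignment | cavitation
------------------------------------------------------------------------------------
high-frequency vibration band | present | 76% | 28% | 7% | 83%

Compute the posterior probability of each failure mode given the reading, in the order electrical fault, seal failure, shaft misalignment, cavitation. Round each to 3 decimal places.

0.204, 0.107, 0.058, 0.631

Multiply each prior by the likelihood of the reading:
  electrical fault: 0.12 × 0.76 = 0.0912
  seal failure: 0.17 × 0.28 = 0.0476
  shaft misalignment: 0.37 × 0.07 = 0.0259
  cavitation: 0.34 × 0.83 = 0.2822
Normalizing constant Z = 0.0912 + 0.0476 + 0.0259 + 0.2822 = 0.4469.
P(electrical fault | evidence) = 0.0912 / 0.4469 ≈ 0.204
P(seal failure | evidence) = 0.0476 / 0.4469 ≈ 0.107
P(shaft misalignment | evidence) = 0.0259 / 0.4469 ≈ 0.058
P(cavitation | evidence) = 0.2822 / 0.4469 ≈ 0.631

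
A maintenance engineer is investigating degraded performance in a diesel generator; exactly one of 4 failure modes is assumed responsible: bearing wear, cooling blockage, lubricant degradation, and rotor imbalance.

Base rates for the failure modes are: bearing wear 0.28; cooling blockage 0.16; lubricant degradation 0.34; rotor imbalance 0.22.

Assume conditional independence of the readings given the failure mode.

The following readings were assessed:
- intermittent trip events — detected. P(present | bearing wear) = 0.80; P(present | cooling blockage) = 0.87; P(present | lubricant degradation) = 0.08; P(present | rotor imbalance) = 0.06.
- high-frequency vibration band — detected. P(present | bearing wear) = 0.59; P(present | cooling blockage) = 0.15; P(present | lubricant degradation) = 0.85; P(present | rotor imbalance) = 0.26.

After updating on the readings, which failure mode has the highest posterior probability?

By Bayes' rule with conditional independence, the unnormalized weight for each hypothesis is prior × ∏ likelihoods:
  bearing wear: 0.28 × 0.80 × 0.59 = 0.13216
  cooling blockage: 0.16 × 0.87 × 0.15 = 0.02088
  lubricant degradation: 0.34 × 0.08 × 0.85 = 0.02312
  rotor imbalance: 0.22 × 0.06 × 0.26 = 0.003432
Normalizing constant Z = 0.13216 + 0.02088 + 0.02312 + 0.003432 = 0.17959.
P(bearing wear | evidence) ≈ 0.13216 / 0.17959 ≈ 0.736
P(cooling blockage | evidence) ≈ 0.02088 / 0.17959 ≈ 0.116
P(lubricant degradation | evidence) ≈ 0.02312 / 0.17959 ≈ 0.129
P(rotor imbalance | evidence) ≈ 0.003432 / 0.17959 ≈ 0.019
The largest is 0.736, so bearing wear is most probable.

bearing wear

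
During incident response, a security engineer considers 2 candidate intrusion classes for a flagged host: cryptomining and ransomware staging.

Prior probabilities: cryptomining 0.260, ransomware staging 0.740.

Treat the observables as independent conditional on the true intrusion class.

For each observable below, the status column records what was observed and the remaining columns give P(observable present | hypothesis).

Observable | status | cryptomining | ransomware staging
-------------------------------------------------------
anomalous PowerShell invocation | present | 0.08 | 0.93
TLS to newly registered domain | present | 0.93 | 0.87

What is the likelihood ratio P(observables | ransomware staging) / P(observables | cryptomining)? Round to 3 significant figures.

The Bayes factor is the ratio of the joint likelihoods of the observable pattern under the two hypotheses.
  ransomware staging: 0.93 × 0.87 = 0.8091
  cryptomining: 0.08 × 0.93 = 0.0744
Bayes factor = 0.8091 / 0.0744 ≈ 10.9

10.9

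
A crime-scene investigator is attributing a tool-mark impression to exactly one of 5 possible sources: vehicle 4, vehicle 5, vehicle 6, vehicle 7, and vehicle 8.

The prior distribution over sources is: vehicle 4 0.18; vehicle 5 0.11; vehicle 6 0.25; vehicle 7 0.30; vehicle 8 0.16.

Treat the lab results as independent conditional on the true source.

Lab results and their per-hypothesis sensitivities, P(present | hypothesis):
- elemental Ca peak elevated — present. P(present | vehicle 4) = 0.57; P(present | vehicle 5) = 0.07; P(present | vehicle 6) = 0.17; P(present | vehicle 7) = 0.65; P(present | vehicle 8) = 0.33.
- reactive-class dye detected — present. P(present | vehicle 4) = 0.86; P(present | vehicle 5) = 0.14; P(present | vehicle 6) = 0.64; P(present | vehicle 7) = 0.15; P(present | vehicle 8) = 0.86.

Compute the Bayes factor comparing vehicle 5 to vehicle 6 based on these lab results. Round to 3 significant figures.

Joint likelihood of the lab result pattern under each hypothesis:
  vehicle 5: 0.07 × 0.14 = 0.0098
  vehicle 6: 0.17 × 0.64 = 0.1088
Bayes factor = 0.0098 / 0.1088 ≈ 0.0901

0.0901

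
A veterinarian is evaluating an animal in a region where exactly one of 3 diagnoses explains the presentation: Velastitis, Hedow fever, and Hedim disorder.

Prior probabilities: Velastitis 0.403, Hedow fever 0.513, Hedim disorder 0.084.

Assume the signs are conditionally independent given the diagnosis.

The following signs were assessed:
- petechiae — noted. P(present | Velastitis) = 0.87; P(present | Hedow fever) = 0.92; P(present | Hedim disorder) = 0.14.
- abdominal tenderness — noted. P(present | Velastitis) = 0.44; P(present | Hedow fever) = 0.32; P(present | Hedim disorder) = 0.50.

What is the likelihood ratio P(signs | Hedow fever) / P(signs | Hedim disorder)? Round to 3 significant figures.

4.21

Take the product of per-sign likelihoods under each hypothesis, then divide.
  Hedow fever: 0.92 × 0.32 = 0.2944
  Hedim disorder: 0.14 × 0.50 = 0.07
Bayes factor = 0.2944 / 0.07 ≈ 4.21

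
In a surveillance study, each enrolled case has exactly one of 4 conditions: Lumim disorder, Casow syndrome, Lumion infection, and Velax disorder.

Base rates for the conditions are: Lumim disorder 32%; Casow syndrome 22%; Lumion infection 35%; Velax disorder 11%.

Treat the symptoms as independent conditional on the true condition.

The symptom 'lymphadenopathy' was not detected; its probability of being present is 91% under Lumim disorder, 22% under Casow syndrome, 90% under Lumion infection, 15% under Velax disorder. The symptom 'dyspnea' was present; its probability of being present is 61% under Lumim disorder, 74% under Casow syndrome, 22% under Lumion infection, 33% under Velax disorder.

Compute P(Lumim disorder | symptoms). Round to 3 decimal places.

0.096

Multiply each prior by the joint likelihood of the symptom pattern (using 1 − P(present | H) for each absent symptom):
  Lumim disorder: 0.32 × (1 − 0.91) × 0.61 = 0.017568
  Casow syndrome: 0.22 × (1 − 0.22) × 0.74 = 0.12698
  Lumion infection: 0.35 × (1 − 0.90) × 0.22 = 0.0077
  Velax disorder: 0.11 × (1 − 0.15) × 0.33 = 0.030855
Marginal likelihood of the evidence = 0.18311.
P(Lumim disorder | evidence) = 0.017568 / 0.18311 ≈ 0.096.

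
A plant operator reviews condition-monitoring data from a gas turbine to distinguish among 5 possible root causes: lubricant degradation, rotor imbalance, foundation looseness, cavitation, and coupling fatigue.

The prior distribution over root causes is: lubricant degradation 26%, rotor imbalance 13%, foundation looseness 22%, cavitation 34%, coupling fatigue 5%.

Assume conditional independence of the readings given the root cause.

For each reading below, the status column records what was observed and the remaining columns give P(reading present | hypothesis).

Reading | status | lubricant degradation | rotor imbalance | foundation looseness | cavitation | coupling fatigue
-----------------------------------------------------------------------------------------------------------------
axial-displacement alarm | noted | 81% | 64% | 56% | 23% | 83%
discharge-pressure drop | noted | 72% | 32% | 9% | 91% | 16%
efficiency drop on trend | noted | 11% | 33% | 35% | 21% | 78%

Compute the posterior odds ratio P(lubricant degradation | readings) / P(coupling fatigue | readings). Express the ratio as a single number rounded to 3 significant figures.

3.22

Unnormalized posterior weight (prior times the reading likelihoods) for each of the two hypotheses:
  lubricant degradation: 0.26 × 0.81 × 0.72 × 0.11 = 0.01668
  coupling fatigue: 0.05 × 0.83 × 0.16 × 0.78 = 0.0051792
Odds(lubricant degradation : coupling fatigue) = 0.01668 / 0.0051792 ≈ 3.22.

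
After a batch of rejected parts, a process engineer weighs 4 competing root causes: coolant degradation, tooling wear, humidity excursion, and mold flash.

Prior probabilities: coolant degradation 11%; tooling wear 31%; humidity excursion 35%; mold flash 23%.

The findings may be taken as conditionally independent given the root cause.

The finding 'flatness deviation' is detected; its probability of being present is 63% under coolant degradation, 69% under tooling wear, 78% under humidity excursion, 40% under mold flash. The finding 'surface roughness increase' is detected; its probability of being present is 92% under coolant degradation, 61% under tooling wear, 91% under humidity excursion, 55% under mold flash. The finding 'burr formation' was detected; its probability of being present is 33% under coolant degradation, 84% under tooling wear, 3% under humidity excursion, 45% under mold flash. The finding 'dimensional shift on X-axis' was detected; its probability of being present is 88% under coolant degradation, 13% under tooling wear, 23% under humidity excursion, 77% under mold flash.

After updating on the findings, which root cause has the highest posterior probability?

Multiply each prior by the joint likelihood of the evidence pattern:
  coolant degradation: 0.11 × 0.63 × 0.92 × 0.33 × 0.88 = 0.018515
  tooling wear: 0.31 × 0.69 × 0.61 × 0.84 × 0.13 = 0.014248
  humidity excursion: 0.35 × 0.78 × 0.91 × 0.03 × 0.23 = 0.0017142
  mold flash: 0.23 × 0.40 × 0.55 × 0.45 × 0.77 = 0.017533
The unnormalized weights sum to 0.05201.
P(coolant degradation | evidence) ≈ 0.018515 / 0.05201 ≈ 0.356
P(tooling wear | evidence) ≈ 0.014248 / 0.05201 ≈ 0.274
P(humidity excursion | evidence) ≈ 0.0017142 / 0.05201 ≈ 0.033
P(mold flash | evidence) ≈ 0.017533 / 0.05201 ≈ 0.337
The largest is 0.356, so coolant degradation is most probable.

coolant degradation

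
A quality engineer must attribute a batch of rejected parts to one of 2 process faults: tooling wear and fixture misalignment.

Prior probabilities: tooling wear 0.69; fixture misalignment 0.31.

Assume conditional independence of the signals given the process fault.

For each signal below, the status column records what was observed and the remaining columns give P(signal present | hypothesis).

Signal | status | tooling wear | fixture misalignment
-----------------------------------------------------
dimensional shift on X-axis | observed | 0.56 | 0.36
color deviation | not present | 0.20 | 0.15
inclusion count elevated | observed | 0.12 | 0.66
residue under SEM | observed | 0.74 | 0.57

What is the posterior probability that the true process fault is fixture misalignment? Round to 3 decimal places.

0.565

By Bayes' rule with conditional independence, the unnormalized weight for each hypothesis is prior × ∏ likelihoods (using 1 − P(present | H) for each absent signal):
  tooling wear: 0.69 × 0.56 × (1 − 0.20) × 0.12 × 0.74 = 0.02745
  fixture misalignment: 0.31 × 0.36 × (1 − 0.15) × 0.66 × 0.57 = 0.035686
Marginal likelihood of the evidence = 0.063136.
P(fixture misalignment | evidence) = 0.035686 / 0.063136 ≈ 0.565.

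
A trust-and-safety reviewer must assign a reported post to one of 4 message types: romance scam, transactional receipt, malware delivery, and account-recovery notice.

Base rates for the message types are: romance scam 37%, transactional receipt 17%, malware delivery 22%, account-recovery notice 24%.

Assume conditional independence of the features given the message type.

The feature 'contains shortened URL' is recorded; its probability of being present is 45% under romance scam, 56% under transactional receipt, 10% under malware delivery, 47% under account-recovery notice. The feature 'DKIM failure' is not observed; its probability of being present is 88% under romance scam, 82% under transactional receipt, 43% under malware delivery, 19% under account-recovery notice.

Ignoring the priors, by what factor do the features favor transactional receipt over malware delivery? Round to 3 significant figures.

Joint likelihood of the feature pattern under each hypothesis (using 1 − P(present | H) for each absent feature):
  transactional receipt: 0.56 × (1 − 0.82) = 0.1008
  malware delivery: 0.10 × (1 − 0.43) = 0.057
Bayes factor = 0.1008 / 0.057 ≈ 1.77

1.77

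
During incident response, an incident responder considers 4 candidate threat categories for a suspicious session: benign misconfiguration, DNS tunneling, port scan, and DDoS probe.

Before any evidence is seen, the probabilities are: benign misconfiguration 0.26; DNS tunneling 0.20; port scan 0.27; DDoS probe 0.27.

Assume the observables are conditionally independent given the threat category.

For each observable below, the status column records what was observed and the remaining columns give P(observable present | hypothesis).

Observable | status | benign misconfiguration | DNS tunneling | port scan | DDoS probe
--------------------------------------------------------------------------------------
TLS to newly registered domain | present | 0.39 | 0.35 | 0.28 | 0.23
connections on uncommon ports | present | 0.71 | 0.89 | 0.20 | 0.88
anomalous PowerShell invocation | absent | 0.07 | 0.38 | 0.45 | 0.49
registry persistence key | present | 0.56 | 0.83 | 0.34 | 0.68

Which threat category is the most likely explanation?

By Bayes' rule with conditional independence, the unnormalized weight for each hypothesis is prior × ∏ likelihoods (using 1 − P(present | H) for each absent observable):
  benign misconfiguration: 0.26 × 0.39 × 0.71 × (1 − 0.07) × 0.56 = 0.037494
  DNS tunneling: 0.20 × 0.35 × 0.89 × (1 − 0.38) × 0.83 = 0.03206
  port scan: 0.27 × 0.28 × 0.20 × (1 − 0.45) × 0.34 = 0.0028274
  DDoS probe: 0.27 × 0.23 × 0.88 × (1 − 0.49) × 0.68 = 0.018952
The unnormalized weights sum to 0.091333.
P(benign misconfiguration | evidence) ≈ 0.037494 / 0.091333 ≈ 0.411
P(DNS tunneling | evidence) ≈ 0.03206 / 0.091333 ≈ 0.351
P(port scan | evidence) ≈ 0.0028274 / 0.091333 ≈ 0.031
P(DDoS probe | evidence) ≈ 0.018952 / 0.091333 ≈ 0.208
The largest is 0.411, so benign misconfiguration is most probable.

benign misconfiguration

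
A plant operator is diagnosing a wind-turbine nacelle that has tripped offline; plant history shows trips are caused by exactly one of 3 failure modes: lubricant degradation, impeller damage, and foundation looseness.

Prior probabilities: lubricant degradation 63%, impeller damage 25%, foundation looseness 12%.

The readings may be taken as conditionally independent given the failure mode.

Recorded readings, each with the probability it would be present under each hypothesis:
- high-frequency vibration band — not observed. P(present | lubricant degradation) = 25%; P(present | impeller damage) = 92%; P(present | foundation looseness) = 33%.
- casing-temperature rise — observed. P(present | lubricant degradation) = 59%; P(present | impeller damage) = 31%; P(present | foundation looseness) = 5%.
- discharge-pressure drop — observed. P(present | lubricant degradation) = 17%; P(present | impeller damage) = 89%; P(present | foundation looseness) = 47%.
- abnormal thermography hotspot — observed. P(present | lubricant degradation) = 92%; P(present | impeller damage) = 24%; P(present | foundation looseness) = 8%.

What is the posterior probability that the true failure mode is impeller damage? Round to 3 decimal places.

For each hypothesis, the unnormalized posterior weight is prior × product of the reading likelihoods (using 1 − P(present | H) for each absent reading):
  lubricant degradation: 0.63 × (1 − 0.25) × 0.59 × 0.17 × 0.92 = 0.0436
  impeller damage: 0.25 × (1 − 0.92) × 0.31 × 0.89 × 0.24 = 0.0013243
  foundation looseness: 0.12 × (1 − 0.33) × 0.05 × 0.47 × 0.08 = 0.00015115
The unnormalized weights sum to 0.045076.
P(impeller damage | evidence) = 0.0013243 / 0.045076 ≈ 0.029.

0.029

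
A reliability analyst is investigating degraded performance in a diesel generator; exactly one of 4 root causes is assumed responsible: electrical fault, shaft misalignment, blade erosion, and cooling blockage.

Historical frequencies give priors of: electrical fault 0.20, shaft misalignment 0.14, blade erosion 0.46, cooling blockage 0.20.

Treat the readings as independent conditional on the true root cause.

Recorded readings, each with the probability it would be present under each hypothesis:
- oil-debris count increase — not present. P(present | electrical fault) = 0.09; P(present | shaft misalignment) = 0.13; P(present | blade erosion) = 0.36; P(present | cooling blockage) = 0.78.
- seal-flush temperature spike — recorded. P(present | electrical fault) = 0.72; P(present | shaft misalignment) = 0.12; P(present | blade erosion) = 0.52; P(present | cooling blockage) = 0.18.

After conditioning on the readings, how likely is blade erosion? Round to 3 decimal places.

0.499

For each hypothesis, the unnormalized posterior weight is prior × product of the reading likelihoods (using 1 − P(present | H) for each absent reading):
  electrical fault: 0.20 × (1 − 0.09) × 0.72 = 0.13104
  shaft misalignment: 0.14 × (1 − 0.13) × 0.12 = 0.014616
  blade erosion: 0.46 × (1 − 0.36) × 0.52 = 0.15309
  cooling blockage: 0.20 × (1 − 0.78) × 0.18 = 0.00792
The unnormalized weights sum to 0.30666.
P(blade erosion | evidence) = 0.15309 / 0.30666 ≈ 0.499.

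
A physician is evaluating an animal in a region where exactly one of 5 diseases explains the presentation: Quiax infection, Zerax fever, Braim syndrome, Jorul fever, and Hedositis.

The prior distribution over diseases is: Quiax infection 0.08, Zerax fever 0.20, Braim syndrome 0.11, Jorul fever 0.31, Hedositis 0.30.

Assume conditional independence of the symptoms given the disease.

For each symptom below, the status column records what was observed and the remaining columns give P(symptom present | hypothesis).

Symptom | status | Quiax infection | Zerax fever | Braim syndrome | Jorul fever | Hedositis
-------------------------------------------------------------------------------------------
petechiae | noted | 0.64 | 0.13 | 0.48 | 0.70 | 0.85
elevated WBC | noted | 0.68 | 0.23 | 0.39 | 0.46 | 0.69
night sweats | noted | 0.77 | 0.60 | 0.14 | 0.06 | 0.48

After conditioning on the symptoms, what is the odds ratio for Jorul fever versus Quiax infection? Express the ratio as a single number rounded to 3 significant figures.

Posterior odds equal prior odds times the likelihood ratio; only the two competing hypotheses matter.
  Jorul fever: 0.31 × 0.70 × 0.46 × 0.06 = 0.0059892
  Quiax infection: 0.08 × 0.64 × 0.68 × 0.77 = 0.026808
Odds(Jorul fever : Quiax infection) = 0.0059892 / 0.026808 ≈ 0.223.

0.223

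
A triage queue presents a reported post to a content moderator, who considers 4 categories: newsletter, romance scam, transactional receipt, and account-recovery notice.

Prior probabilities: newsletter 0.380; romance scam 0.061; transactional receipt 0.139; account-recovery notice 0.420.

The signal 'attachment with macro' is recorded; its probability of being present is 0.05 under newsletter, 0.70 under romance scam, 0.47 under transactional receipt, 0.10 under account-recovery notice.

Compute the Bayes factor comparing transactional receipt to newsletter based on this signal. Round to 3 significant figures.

The Bayes factor is the ratio of the two likelihoods.
  transactional receipt: 0.47
  newsletter: 0.05
Bayes factor = 0.47 / 0.05 ≈ 9.40

9.40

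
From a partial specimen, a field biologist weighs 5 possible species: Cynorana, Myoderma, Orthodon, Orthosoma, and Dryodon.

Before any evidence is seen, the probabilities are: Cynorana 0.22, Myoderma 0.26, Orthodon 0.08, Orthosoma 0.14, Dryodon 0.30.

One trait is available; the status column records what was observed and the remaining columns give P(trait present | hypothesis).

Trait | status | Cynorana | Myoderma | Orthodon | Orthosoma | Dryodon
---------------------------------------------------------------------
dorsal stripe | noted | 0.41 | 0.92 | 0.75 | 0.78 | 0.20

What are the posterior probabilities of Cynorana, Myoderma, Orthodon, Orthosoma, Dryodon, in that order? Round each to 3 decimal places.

0.161, 0.428, 0.107, 0.195, 0.107

Multiply each prior by the likelihood of the trait:
  Cynorana: 0.22 × 0.41 = 0.0902
  Myoderma: 0.26 × 0.92 = 0.2392
  Orthodon: 0.08 × 0.75 = 0.06
  Orthosoma: 0.14 × 0.78 = 0.1092
  Dryodon: 0.30 × 0.20 = 0.06
The unnormalized weights sum to 0.5586.
P(Cynorana | evidence) = 0.0902 / 0.5586 ≈ 0.161
P(Myoderma | evidence) = 0.2392 / 0.5586 ≈ 0.428
P(Orthodon | evidence) = 0.06 / 0.5586 ≈ 0.107
P(Orthosoma | evidence) = 0.1092 / 0.5586 ≈ 0.195
P(Dryodon | evidence) = 0.06 / 0.5586 ≈ 0.107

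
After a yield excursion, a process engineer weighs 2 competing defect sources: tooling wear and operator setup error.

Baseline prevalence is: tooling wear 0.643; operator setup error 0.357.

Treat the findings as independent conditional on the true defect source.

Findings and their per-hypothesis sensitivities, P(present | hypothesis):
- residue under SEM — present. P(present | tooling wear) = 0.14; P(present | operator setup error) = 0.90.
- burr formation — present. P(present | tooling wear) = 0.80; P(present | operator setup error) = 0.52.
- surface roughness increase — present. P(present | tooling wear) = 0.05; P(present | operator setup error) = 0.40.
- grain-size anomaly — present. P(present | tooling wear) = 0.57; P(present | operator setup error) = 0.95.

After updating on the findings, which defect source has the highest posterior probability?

By Bayes' rule with conditional independence, the unnormalized weight for each hypothesis is prior × ∏ likelihoods:
  tooling wear: 0.643 × 0.14 × 0.80 × 0.05 × 0.57 = 0.0020525
  operator setup error: 0.357 × 0.90 × 0.52 × 0.40 × 0.95 = 0.063489
The unnormalized weights sum to 0.065541.
P(tooling wear | evidence) ≈ 0.0020525 / 0.065541 ≈ 0.031
P(operator setup error | evidence) ≈ 0.063489 / 0.065541 ≈ 0.969
The largest is 0.969, so operator setup error is most probable.

operator setup error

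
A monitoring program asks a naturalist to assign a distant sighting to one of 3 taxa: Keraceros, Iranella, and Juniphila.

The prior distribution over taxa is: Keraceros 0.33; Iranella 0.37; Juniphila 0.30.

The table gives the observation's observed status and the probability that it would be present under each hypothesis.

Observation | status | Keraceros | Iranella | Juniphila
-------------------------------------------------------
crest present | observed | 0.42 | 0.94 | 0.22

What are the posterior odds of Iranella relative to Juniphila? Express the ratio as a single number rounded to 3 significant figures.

The normalizing constant cancels in an odds ratio, so compute prior × likelihood for the two hypotheses only:
  Iranella: 0.37 × 0.94 = 0.3478
  Juniphila: 0.30 × 0.22 = 0.066
Posterior odds = 0.3478 / 0.066 ≈ 5.27.

5.27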